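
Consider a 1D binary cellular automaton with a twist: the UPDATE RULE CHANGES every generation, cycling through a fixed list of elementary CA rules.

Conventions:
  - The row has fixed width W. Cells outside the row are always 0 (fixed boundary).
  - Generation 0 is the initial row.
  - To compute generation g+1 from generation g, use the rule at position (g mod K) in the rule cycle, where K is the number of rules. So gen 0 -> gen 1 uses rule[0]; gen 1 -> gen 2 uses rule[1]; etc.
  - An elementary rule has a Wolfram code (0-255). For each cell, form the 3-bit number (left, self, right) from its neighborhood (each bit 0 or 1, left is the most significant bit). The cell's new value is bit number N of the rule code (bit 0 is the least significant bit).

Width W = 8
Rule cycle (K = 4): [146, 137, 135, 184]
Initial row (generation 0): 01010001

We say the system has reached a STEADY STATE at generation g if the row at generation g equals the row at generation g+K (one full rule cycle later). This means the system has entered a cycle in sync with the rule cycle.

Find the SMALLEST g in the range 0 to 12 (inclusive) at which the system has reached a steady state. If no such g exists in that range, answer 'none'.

Gen 0: 01010001
Gen 1 (rule 146): 10001010
Gen 2 (rule 137): 00100000
Gen 3 (rule 135): 11101111
Gen 4 (rule 184): 11011110
Gen 5 (rule 146): 00001101
Gen 6 (rule 137): 11101000
Gen 7 (rule 135): 01001011
Gen 8 (rule 184): 00100110
Gen 9 (rule 146): 01011001
Gen 10 (rule 137): 00010000
Gen 11 (rule 135): 11110111
Gen 12 (rule 184): 11101110
Gen 13 (rule 146): 01000101
Gen 14 (rule 137): 00010000
Gen 15 (rule 135): 11110111
Gen 16 (rule 184): 11101110

Answer: 10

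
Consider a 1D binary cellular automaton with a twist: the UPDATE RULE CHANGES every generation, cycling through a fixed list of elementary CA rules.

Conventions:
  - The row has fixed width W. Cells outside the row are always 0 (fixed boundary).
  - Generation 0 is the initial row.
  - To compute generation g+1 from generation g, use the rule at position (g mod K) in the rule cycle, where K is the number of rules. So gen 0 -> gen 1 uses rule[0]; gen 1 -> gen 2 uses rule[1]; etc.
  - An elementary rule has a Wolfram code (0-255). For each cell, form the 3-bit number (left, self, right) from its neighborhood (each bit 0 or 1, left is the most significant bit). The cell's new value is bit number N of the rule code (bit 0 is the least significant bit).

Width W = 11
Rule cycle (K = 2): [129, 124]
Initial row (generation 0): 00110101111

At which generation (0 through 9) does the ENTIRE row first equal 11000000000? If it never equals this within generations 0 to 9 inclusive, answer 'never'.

Gen 0: 00110101111
Gen 1 (rule 129): 10000000110
Gen 2 (rule 124): 11000000111
Gen 3 (rule 129): 00011110010
Gen 4 (rule 124): 00010011011
Gen 5 (rule 129): 11000000000
Gen 6 (rule 124): 11100000000
Gen 7 (rule 129): 01001111111
Gen 8 (rule 124): 01101000001
Gen 9 (rule 129): 00000011100

Answer: 5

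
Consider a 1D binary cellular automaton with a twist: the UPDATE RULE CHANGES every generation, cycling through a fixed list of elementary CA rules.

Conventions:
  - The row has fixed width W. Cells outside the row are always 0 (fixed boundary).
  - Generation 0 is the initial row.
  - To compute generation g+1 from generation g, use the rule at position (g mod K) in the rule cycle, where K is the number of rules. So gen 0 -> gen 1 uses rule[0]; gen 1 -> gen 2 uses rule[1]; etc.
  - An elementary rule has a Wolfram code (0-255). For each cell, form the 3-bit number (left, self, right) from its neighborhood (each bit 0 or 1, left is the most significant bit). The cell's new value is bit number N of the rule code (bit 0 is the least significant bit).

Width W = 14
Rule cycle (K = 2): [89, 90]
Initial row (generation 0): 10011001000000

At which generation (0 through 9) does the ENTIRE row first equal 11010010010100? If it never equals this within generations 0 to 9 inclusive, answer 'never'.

Answer: never

Derivation:
Gen 0: 10011001000000
Gen 1 (rule 89): 01011100111111
Gen 2 (rule 90): 10010111100001
Gen 3 (rule 89): 01000100111100
Gen 4 (rule 90): 10101011100110
Gen 5 (rule 89): 00000010110111
Gen 6 (rule 90): 00000100110101
Gen 7 (rule 89): 11110010110000
Gen 8 (rule 90): 10011100111000
Gen 9 (rule 89): 01010110101111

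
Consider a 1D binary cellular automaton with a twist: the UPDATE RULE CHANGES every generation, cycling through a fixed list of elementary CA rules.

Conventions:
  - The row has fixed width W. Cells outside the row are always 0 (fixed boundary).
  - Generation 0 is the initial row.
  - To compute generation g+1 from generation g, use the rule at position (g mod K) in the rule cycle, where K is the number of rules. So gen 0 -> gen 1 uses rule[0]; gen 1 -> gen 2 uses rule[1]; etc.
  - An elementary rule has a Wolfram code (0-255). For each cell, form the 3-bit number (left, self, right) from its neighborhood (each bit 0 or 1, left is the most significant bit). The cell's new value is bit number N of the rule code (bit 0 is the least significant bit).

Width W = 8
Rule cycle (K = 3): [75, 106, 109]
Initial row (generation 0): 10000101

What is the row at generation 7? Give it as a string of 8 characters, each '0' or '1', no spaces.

Gen 0: 10000101
Gen 1 (rule 75): 00111000
Gen 2 (rule 106): 01101000
Gen 3 (rule 109): 01111011
Gen 4 (rule 75): 11001011
Gen 5 (rule 106): 11010111
Gen 6 (rule 109): 11111101
Gen 7 (rule 75): 10000100

Answer: 10000100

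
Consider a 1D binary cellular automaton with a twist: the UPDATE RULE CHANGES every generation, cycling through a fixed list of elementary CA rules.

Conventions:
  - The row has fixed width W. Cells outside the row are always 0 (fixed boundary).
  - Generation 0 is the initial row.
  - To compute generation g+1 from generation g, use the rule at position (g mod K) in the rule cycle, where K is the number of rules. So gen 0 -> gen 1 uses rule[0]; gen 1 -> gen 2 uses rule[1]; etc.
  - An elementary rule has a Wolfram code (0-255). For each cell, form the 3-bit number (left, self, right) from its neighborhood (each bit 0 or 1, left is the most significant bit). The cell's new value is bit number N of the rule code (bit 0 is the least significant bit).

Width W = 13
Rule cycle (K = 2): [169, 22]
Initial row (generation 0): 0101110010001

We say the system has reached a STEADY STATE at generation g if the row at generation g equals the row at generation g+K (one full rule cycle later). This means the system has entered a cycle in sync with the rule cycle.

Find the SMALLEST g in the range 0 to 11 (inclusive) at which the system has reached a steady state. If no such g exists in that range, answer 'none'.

Answer: none

Derivation:
Gen 0: 0101110010001
Gen 1 (rule 169): 0011100000100
Gen 2 (rule 22): 0100010001110
Gen 3 (rule 169): 0001000101100
Gen 4 (rule 22): 0011101100010
Gen 5 (rule 169): 1011011001000
Gen 6 (rule 22): 1000000111100
Gen 7 (rule 169): 0011110111001
Gen 8 (rule 22): 0100000000111
Gen 9 (rule 169): 0001111110110
Gen 10 (rule 22): 0010000000001
Gen 11 (rule 169): 1000111111100
Gen 12 (rule 22): 1101000000010
Gen 13 (rule 169): 1010011111000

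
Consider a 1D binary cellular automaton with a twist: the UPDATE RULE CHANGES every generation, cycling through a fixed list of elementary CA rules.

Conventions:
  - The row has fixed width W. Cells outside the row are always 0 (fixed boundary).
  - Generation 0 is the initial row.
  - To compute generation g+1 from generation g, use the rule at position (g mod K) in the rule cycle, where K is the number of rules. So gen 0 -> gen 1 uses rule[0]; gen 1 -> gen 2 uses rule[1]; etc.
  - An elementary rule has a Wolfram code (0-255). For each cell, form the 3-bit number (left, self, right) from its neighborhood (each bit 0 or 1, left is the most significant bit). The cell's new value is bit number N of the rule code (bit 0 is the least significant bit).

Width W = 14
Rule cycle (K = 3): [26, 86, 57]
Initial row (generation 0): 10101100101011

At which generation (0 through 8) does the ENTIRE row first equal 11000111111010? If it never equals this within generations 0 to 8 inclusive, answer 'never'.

Gen 0: 10101100101011
Gen 1 (rule 26): 00001011000010
Gen 2 (rule 86): 00011001100111
Gen 3 (rule 57): 11010101010100
Gen 4 (rule 26): 10000000000010
Gen 5 (rule 86): 11000000000111
Gen 6 (rule 57): 10111111110100
Gen 7 (rule 26): 00100000000010
Gen 8 (rule 86): 01110000000111

Answer: never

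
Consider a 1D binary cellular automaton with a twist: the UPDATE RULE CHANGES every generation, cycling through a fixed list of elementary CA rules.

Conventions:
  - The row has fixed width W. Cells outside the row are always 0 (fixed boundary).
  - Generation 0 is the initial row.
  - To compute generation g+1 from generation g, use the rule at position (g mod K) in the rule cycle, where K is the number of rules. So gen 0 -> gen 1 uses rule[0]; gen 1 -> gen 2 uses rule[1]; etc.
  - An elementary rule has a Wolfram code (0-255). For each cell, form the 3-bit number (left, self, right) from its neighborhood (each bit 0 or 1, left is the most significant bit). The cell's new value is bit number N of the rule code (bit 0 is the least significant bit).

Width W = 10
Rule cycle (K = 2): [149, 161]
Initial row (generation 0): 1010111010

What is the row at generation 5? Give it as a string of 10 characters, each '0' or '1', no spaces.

Gen 0: 1010111010
Gen 1 (rule 149): 1010010011
Gen 2 (rule 161): 0100000000
Gen 3 (rule 149): 0111111111
Gen 4 (rule 161): 0011111110
Gen 5 (rule 149): 1001111101

Answer: 1001111101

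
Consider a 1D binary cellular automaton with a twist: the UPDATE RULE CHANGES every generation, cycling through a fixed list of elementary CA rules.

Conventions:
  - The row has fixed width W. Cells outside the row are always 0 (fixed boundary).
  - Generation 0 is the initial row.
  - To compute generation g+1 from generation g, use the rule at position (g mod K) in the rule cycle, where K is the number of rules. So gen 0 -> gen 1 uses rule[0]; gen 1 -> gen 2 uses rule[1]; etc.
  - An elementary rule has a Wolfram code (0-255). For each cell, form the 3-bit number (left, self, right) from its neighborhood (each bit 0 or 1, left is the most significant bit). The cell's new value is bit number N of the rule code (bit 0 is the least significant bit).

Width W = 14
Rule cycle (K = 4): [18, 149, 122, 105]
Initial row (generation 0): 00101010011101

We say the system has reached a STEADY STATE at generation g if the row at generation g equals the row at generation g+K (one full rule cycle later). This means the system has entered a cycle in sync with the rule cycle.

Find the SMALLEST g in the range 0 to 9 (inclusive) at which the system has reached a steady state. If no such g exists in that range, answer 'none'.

Answer: none

Derivation:
Gen 0: 00101010011101
Gen 1 (rule 18): 01000001100000
Gen 2 (rule 149): 01111100011111
Gen 3 (rule 122): 11000110110001
Gen 4 (rule 105): 11010111110100
Gen 5 (rule 18): 00000000000010
Gen 6 (rule 149): 11111111111011
Gen 7 (rule 122): 10000000001111
Gen 8 (rule 105): 00111111101001
Gen 9 (rule 18): 01000000000110
Gen 10 (rule 149): 01111111110001
Gen 11 (rule 122): 11000000011010
Gen 12 (rule 105): 11011111011100
Gen 13 (rule 18): 00000000000010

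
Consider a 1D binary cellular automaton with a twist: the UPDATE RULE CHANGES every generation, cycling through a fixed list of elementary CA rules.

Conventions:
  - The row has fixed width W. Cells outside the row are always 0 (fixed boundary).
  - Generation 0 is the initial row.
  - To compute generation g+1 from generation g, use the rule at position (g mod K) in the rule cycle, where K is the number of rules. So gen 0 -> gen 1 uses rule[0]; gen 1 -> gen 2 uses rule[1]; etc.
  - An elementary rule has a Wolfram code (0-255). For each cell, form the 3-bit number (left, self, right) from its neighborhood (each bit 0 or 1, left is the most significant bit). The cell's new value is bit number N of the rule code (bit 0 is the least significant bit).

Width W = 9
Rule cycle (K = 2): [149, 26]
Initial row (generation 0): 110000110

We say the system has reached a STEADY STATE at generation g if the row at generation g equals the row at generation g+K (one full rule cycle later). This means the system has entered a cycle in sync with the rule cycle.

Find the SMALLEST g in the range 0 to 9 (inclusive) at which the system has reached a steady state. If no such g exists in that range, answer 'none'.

Answer: 4

Derivation:
Gen 0: 110000110
Gen 1 (rule 149): 001110001
Gen 2 (rule 26): 011001010
Gen 3 (rule 149): 000101011
Gen 4 (rule 26): 001000010
Gen 5 (rule 149): 101111011
Gen 6 (rule 26): 001000010
Gen 7 (rule 149): 101111011
Gen 8 (rule 26): 001000010
Gen 9 (rule 149): 101111011
Gen 10 (rule 26): 001000010
Gen 11 (rule 149): 101111011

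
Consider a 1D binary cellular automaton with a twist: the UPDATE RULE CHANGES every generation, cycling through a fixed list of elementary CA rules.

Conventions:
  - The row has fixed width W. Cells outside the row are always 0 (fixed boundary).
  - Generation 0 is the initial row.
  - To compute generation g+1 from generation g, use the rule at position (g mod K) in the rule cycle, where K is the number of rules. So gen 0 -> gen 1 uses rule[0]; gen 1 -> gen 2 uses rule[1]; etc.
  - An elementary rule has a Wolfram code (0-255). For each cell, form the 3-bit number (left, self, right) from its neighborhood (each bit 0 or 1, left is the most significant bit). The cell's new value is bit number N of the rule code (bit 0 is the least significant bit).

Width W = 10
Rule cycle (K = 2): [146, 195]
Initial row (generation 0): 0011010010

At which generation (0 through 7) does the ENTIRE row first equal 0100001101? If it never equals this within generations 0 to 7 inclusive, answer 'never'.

Gen 0: 0011010010
Gen 1 (rule 146): 0100001101
Gen 2 (rule 195): 1001110100
Gen 3 (rule 146): 0110100010
Gen 4 (rule 195): 1010001100
Gen 5 (rule 146): 0001010010
Gen 6 (rule 195): 1110000100
Gen 7 (rule 146): 0101001010

Answer: 1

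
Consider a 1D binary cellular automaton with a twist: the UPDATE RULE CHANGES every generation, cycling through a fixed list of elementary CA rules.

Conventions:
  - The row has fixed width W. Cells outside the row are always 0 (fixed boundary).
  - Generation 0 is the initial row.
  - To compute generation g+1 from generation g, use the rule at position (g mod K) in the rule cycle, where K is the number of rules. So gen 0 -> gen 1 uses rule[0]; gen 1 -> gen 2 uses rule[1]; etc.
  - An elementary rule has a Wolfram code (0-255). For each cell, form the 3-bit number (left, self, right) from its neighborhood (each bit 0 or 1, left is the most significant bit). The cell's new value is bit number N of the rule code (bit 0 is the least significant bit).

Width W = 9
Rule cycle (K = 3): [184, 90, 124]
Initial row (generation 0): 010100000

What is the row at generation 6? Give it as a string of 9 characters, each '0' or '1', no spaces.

Answer: 110000001

Derivation:
Gen 0: 010100000
Gen 1 (rule 184): 001010000
Gen 2 (rule 90): 010001000
Gen 3 (rule 124): 011001100
Gen 4 (rule 184): 010101010
Gen 5 (rule 90): 100000001
Gen 6 (rule 124): 110000001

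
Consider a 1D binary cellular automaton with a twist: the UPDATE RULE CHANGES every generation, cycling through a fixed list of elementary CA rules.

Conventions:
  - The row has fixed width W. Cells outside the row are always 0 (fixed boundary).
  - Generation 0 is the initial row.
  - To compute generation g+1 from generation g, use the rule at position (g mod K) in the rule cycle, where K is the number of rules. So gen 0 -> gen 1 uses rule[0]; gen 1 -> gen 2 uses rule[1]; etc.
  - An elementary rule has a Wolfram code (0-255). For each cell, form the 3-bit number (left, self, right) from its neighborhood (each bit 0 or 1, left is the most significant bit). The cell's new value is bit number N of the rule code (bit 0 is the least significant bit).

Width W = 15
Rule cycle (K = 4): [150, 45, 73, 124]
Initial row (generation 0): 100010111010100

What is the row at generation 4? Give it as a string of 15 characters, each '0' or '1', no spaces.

Answer: 001111100011111

Derivation:
Gen 0: 100010111010100
Gen 1 (rule 150): 110110010010110
Gen 2 (rule 45): 101100010011100
Gen 3 (rule 73): 001101000010101
Gen 4 (rule 124): 001111100011111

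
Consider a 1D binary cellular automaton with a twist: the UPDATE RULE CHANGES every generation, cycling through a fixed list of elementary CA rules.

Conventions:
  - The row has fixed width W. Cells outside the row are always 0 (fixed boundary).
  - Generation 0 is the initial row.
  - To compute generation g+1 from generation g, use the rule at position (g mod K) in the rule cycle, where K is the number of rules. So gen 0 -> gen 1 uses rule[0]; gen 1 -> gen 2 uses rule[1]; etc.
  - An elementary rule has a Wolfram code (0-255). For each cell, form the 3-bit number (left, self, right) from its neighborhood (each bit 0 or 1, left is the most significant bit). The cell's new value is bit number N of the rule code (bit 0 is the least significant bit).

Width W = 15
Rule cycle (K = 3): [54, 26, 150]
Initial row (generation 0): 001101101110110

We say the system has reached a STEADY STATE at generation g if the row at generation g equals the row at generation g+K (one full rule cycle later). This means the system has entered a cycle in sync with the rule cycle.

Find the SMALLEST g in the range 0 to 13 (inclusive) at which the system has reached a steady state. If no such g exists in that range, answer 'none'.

Answer: none

Derivation:
Gen 0: 001101101110110
Gen 1 (rule 54): 010010010001001
Gen 2 (rule 26): 101101101010110
Gen 3 (rule 150): 100000001010001
Gen 4 (rule 54): 110000011111011
Gen 5 (rule 26): 101000110000010
Gen 6 (rule 150): 101101001000111
Gen 7 (rule 54): 110011111101000
Gen 8 (rule 26): 101110000000100
Gen 9 (rule 150): 100101000001110
Gen 10 (rule 54): 111111100010001
Gen 11 (rule 26): 100000010101010
Gen 12 (rule 150): 110000110101011
Gen 13 (rule 54): 001001001111100
Gen 14 (rule 26): 010110111000010
Gen 15 (rule 150): 110000010100111
Gen 16 (rule 54): 001000111111000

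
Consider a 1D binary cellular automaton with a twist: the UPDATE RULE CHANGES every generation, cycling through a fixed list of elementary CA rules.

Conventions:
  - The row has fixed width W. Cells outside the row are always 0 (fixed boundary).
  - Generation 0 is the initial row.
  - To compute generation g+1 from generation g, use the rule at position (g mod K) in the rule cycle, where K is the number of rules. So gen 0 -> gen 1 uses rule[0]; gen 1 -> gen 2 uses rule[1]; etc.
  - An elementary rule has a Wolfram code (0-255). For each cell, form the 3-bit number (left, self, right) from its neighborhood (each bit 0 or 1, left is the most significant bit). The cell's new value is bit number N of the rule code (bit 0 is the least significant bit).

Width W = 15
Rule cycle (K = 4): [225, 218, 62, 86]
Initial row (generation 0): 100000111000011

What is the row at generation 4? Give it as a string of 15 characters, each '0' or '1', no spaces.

Gen 0: 100000111000011
Gen 1 (rule 225): 001110011011001
Gen 2 (rule 218): 011111111011110
Gen 3 (rule 62): 110000000110001
Gen 4 (rule 86): 011000001011011

Answer: 011000001011011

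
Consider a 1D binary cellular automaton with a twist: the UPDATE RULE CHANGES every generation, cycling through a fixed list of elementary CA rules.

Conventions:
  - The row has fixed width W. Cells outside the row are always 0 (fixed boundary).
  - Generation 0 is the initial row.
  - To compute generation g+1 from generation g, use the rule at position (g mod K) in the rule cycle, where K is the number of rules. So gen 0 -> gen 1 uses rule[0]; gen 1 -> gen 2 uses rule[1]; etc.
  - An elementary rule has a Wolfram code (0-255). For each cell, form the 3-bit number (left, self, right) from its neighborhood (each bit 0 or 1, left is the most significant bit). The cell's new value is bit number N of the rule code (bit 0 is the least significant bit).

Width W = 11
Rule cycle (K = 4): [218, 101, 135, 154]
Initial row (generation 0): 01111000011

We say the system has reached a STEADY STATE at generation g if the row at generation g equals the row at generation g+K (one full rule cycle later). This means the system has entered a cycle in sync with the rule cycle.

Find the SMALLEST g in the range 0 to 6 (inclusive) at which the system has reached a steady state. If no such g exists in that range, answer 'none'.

Gen 0: 01111000011
Gen 1 (rule 218): 11111100111
Gen 2 (rule 101): 00000100001
Gen 3 (rule 135): 11111101111
Gen 4 (rule 154): 11111001110
Gen 5 (rule 218): 11111111111
Gen 6 (rule 101): 00000000001
Gen 7 (rule 135): 11111111111
Gen 8 (rule 154): 11111111110
Gen 9 (rule 218): 11111111111
Gen 10 (rule 101): 00000000001

Answer: 5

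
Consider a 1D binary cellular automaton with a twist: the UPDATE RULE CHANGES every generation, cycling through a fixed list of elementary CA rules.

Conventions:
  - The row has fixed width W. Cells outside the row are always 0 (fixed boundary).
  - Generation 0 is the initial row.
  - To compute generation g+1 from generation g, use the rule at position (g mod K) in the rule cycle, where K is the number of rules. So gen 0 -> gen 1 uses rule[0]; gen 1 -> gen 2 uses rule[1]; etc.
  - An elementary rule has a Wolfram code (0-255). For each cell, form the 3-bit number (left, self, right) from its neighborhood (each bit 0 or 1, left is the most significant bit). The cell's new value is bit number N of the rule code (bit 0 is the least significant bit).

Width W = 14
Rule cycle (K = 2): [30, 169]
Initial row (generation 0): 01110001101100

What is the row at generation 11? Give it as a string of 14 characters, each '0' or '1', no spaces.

Gen 0: 01110001101100
Gen 1 (rule 30): 11001011001010
Gen 2 (rule 169): 10000110000100
Gen 3 (rule 30): 11001101001110
Gen 4 (rule 169): 10001010001100
Gen 5 (rule 30): 11011011011010
Gen 6 (rule 169): 10110110110100
Gen 7 (rule 30): 10100100100110
Gen 8 (rule 169): 01000000000100
Gen 9 (rule 30): 11100000001110
Gen 10 (rule 169): 11001111101100
Gen 11 (rule 30): 10111000001010

Answer: 10111000001010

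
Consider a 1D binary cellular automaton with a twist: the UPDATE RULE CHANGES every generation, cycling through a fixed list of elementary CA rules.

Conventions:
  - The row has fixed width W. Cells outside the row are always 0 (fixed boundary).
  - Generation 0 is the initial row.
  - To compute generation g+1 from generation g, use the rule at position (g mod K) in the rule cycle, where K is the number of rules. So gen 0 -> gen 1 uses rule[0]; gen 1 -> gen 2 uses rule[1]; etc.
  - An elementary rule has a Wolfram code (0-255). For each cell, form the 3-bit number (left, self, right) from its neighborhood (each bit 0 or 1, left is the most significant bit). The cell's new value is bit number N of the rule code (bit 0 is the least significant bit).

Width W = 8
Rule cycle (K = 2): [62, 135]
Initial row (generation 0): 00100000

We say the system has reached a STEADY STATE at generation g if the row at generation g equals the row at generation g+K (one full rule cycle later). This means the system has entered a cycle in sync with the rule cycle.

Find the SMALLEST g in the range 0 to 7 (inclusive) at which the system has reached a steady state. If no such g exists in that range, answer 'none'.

Answer: none

Derivation:
Gen 0: 00100000
Gen 1 (rule 62): 01110000
Gen 2 (rule 135): 10100111
Gen 3 (rule 62): 11111100
Gen 4 (rule 135): 01111001
Gen 5 (rule 62): 11000111
Gen 6 (rule 135): 00011010
Gen 7 (rule 62): 00110111
Gen 8 (rule 135): 11000010
Gen 9 (rule 62): 10100111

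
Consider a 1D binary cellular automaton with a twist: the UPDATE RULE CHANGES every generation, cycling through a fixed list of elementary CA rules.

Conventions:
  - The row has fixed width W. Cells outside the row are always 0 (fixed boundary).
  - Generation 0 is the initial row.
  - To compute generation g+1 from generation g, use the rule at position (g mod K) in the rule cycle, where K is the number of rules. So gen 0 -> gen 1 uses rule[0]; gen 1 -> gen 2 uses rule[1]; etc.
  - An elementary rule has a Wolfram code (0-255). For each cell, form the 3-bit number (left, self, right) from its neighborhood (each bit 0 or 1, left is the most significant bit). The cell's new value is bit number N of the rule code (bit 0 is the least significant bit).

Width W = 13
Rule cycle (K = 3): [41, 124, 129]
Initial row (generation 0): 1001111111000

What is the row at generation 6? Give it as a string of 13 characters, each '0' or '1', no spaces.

Gen 0: 1001111111000
Gen 1 (rule 41): 0001000000011
Gen 2 (rule 124): 0001100000011
Gen 3 (rule 129): 1100001111000
Gen 4 (rule 41): 1001101000011
Gen 5 (rule 124): 1101111100011
Gen 6 (rule 129): 0000111001000

Answer: 0000111001000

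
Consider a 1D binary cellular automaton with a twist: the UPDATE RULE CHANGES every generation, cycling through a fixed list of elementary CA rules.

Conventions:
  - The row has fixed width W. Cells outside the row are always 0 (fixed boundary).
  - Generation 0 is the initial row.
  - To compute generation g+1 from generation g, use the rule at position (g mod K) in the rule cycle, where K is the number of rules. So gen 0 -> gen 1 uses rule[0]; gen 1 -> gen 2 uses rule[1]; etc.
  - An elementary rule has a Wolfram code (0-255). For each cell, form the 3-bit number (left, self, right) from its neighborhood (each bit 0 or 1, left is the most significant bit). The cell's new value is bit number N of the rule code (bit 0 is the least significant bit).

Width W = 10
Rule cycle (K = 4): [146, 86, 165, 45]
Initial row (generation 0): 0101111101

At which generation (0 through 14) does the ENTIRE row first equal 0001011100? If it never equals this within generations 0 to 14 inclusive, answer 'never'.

Gen 0: 0101111101
Gen 1 (rule 146): 1000111000
Gen 2 (rule 86): 1101001100
Gen 3 (rule 165): 0011000001
Gen 4 (rule 45): 1010011101
Gen 5 (rule 146): 0001101000
Gen 6 (rule 86): 0010101100
Gen 7 (rule 165): 1011110001
Gen 8 (rule 45): 1110000101
Gen 9 (rule 146): 0101001000
Gen 10 (rule 86): 1101111100
Gen 11 (rule 165): 0010111001
Gen 12 (rule 45): 1011100001
Gen 13 (rule 146): 0001010010
Gen 14 (rule 86): 0011011111

Answer: never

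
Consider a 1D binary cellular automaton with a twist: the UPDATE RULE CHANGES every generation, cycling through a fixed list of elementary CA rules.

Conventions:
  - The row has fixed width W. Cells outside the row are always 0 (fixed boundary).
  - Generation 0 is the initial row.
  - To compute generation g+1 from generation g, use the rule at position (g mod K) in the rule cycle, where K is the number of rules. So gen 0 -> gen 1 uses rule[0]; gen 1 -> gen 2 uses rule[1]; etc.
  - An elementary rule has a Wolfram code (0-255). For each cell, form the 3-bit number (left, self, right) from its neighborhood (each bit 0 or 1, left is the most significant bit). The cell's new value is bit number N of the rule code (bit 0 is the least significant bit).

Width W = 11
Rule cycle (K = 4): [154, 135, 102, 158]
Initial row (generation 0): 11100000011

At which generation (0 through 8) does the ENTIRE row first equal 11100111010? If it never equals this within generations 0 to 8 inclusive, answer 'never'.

Answer: 5

Derivation:
Gen 0: 11100000011
Gen 1 (rule 154): 11010000110
Gen 2 (rule 135): 00010111000
Gen 3 (rule 102): 00111001000
Gen 4 (rule 158): 01110111100
Gen 5 (rule 154): 11100111010
Gen 6 (rule 135): 01001010010
Gen 7 (rule 102): 11011110110
Gen 8 (rule 158): 10011100101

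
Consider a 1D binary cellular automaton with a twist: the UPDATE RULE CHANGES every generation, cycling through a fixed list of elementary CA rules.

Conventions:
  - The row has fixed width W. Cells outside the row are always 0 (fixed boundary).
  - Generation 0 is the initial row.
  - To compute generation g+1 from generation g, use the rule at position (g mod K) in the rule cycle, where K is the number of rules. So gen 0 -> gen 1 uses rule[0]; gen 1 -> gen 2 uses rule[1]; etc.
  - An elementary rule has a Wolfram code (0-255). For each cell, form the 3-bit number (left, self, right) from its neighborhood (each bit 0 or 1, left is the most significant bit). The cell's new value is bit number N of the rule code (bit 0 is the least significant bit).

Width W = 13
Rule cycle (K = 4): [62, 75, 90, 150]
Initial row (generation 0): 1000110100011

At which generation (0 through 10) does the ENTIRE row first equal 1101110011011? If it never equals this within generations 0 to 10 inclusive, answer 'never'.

Gen 0: 1000110100011
Gen 1 (rule 62): 1101101110110
Gen 2 (rule 75): 1101101010110
Gen 3 (rule 90): 1101100000111
Gen 4 (rule 150): 0000010001010
Gen 5 (rule 62): 0000111011111
Gen 6 (rule 75): 1111101010001
Gen 7 (rule 90): 1000100001010
Gen 8 (rule 150): 1101110011011
Gen 9 (rule 62): 1011001110110
Gen 10 (rule 75): 0011011010110

Answer: 8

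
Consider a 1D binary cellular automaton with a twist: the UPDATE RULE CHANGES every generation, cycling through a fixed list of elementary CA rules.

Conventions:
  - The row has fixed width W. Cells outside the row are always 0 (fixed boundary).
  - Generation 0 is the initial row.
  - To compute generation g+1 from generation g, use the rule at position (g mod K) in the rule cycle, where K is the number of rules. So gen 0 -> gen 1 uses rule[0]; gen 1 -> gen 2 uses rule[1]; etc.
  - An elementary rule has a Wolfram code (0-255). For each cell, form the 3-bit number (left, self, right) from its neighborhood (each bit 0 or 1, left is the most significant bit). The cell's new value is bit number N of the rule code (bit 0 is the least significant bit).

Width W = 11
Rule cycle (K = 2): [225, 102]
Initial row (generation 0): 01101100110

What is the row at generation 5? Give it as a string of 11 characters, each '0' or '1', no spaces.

Gen 0: 01101100110
Gen 1 (rule 225): 00110100010
Gen 2 (rule 102): 01011100110
Gen 3 (rule 225): 00101100010
Gen 4 (rule 102): 01110100110
Gen 5 (rule 225): 00111000010

Answer: 00111000010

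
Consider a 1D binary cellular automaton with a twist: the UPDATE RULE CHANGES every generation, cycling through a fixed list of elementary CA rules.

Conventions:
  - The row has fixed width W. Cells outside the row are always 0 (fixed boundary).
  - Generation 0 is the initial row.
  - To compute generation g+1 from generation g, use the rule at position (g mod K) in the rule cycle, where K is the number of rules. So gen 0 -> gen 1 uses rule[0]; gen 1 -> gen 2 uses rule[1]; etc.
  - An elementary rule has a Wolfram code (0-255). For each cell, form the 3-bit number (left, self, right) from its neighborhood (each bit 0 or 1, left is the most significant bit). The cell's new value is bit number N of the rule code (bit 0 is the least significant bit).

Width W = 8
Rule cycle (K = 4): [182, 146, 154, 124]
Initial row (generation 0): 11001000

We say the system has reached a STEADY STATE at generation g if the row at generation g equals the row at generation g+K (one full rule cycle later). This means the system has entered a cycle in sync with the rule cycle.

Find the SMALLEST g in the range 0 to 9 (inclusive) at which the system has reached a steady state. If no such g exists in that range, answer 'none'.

Gen 0: 11001000
Gen 1 (rule 182): 00111100
Gen 2 (rule 146): 01011010
Gen 3 (rule 154): 10010001
Gen 4 (rule 124): 11011001
Gen 5 (rule 182): 00100111
Gen 6 (rule 146): 01011010
Gen 7 (rule 154): 10010001
Gen 8 (rule 124): 11011001
Gen 9 (rule 182): 00100111
Gen 10 (rule 146): 01011010
Gen 11 (rule 154): 10010001
Gen 12 (rule 124): 11011001
Gen 13 (rule 182): 00100111

Answer: 2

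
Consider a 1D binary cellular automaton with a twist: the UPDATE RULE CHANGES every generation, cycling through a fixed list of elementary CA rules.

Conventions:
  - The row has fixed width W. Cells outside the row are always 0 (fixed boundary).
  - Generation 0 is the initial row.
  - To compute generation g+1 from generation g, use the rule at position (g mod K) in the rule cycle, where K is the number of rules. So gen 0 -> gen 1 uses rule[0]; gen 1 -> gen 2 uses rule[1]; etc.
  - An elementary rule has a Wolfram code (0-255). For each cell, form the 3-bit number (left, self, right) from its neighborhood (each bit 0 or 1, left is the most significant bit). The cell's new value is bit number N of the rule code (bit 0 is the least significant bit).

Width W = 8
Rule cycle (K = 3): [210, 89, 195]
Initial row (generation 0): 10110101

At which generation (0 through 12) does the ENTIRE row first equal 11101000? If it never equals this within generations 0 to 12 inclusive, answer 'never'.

Gen 0: 10110101
Gen 1 (rule 210): 00010000
Gen 2 (rule 89): 11001111
Gen 3 (rule 195): 01010111
Gen 4 (rule 210): 10000011
Gen 5 (rule 89): 01111011
Gen 6 (rule 195): 10111001
Gen 7 (rule 210): 00011110
Gen 8 (rule 89): 11010011
Gen 9 (rule 195): 01000101
Gen 10 (rule 210): 10101000
Gen 11 (rule 89): 00000111
Gen 12 (rule 195): 11111011

Answer: never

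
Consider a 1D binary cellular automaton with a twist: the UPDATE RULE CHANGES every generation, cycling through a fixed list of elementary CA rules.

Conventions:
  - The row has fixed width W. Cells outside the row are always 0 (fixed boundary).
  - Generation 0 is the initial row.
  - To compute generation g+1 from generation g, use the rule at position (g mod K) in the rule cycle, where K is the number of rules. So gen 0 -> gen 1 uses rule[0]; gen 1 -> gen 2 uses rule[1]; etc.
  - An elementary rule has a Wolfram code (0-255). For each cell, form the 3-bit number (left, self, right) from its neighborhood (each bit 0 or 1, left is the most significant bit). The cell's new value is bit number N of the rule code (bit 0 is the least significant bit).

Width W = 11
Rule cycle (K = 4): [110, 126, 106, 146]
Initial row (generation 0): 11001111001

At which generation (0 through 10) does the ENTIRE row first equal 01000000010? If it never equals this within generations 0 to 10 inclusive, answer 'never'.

Gen 0: 11001111001
Gen 1 (rule 110): 11011001011
Gen 2 (rule 126): 11111111111
Gen 3 (rule 106): 10000000001
Gen 4 (rule 146): 01000000010
Gen 5 (rule 110): 11000000110
Gen 6 (rule 126): 11100001111
Gen 7 (rule 106): 10100011001
Gen 8 (rule 146): 00010100110
Gen 9 (rule 110): 00111101110
Gen 10 (rule 126): 01100111011

Answer: 4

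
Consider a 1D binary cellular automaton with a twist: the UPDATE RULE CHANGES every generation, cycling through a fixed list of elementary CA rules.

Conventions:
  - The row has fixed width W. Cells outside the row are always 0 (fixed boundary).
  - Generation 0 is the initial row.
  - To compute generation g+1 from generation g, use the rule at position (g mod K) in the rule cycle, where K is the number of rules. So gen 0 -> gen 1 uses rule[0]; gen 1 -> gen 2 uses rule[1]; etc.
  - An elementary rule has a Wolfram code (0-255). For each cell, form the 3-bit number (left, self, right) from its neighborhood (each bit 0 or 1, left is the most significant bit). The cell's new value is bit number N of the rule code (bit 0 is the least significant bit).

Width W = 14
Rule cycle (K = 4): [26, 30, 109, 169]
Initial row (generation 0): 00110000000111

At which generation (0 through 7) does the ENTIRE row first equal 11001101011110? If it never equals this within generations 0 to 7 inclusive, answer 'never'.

Gen 0: 00110000000111
Gen 1 (rule 26): 01101000001100
Gen 2 (rule 30): 11001100011010
Gen 3 (rule 109): 11001101011110
Gen 4 (rule 169): 10001010111100
Gen 5 (rule 26): 01010000100010
Gen 6 (rule 30): 11011001110111
Gen 7 (rule 109): 11111001011101

Answer: 3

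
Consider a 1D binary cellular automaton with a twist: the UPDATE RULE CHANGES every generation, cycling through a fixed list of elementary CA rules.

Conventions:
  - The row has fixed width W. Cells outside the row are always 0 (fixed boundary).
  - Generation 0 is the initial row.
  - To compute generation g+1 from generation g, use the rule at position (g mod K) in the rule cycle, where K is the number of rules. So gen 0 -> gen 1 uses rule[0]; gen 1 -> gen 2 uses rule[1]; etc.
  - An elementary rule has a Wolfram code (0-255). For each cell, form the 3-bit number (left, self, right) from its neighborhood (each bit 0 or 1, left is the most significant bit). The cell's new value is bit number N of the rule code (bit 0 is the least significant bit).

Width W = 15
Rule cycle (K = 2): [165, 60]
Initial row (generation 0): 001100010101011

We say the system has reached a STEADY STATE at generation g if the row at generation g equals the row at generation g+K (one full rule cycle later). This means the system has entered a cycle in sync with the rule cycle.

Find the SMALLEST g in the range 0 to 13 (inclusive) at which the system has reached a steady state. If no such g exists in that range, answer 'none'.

Gen 0: 001100010101011
Gen 1 (rule 165): 100001011111100
Gen 2 (rule 60): 110001110000010
Gen 3 (rule 165): 000100100111010
Gen 4 (rule 60): 000110110100111
Gen 5 (rule 165): 110001001100010
Gen 6 (rule 60): 101001101010011
Gen 7 (rule 165): 111000011110000
Gen 8 (rule 60): 100100010001000
Gen 9 (rule 165): 100101010101011
Gen 10 (rule 60): 110111111111110
Gen 11 (rule 165): 001011111111100
Gen 12 (rule 60): 001110000000010
Gen 13 (rule 165): 100100111111010
Gen 14 (rule 60): 110110100000111
Gen 15 (rule 165): 001001101110010

Answer: none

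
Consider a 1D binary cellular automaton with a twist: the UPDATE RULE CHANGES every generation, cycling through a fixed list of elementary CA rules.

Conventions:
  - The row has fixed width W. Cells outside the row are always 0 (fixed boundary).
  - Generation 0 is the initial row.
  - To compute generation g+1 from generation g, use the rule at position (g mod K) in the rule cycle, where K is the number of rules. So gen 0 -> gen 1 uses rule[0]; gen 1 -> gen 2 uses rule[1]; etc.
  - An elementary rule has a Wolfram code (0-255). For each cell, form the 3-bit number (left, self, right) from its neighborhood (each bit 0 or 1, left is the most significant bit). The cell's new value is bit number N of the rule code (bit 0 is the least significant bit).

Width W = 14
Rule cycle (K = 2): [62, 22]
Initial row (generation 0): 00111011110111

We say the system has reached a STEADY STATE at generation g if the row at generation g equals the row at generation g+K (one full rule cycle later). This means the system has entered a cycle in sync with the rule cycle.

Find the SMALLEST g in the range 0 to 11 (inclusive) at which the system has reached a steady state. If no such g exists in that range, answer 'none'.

Gen 0: 00111011110111
Gen 1 (rule 62): 01100110001100
Gen 2 (rule 22): 10011001010010
Gen 3 (rule 62): 11110111111111
Gen 4 (rule 22): 00000000000000
Gen 5 (rule 62): 00000000000000
Gen 6 (rule 22): 00000000000000
Gen 7 (rule 62): 00000000000000
Gen 8 (rule 22): 00000000000000
Gen 9 (rule 62): 00000000000000
Gen 10 (rule 22): 00000000000000
Gen 11 (rule 62): 00000000000000
Gen 12 (rule 22): 00000000000000
Gen 13 (rule 62): 00000000000000

Answer: 4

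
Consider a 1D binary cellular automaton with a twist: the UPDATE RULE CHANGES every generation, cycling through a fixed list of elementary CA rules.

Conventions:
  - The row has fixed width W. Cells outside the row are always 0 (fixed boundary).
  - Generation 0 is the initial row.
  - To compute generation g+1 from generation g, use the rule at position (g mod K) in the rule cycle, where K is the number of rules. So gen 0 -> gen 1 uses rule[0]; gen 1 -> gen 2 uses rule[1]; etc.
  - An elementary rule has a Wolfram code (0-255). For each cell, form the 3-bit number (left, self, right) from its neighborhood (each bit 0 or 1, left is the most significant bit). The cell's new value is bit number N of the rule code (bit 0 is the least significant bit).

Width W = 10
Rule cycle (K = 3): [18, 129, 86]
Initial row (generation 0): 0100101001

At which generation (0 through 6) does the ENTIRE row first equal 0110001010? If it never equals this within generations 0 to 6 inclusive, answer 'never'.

Answer: never

Derivation:
Gen 0: 0100101001
Gen 1 (rule 18): 1011000110
Gen 2 (rule 129): 0000010000
Gen 3 (rule 86): 0000111000
Gen 4 (rule 18): 0001000100
Gen 5 (rule 129): 1100010001
Gen 6 (rule 86): 0110111011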